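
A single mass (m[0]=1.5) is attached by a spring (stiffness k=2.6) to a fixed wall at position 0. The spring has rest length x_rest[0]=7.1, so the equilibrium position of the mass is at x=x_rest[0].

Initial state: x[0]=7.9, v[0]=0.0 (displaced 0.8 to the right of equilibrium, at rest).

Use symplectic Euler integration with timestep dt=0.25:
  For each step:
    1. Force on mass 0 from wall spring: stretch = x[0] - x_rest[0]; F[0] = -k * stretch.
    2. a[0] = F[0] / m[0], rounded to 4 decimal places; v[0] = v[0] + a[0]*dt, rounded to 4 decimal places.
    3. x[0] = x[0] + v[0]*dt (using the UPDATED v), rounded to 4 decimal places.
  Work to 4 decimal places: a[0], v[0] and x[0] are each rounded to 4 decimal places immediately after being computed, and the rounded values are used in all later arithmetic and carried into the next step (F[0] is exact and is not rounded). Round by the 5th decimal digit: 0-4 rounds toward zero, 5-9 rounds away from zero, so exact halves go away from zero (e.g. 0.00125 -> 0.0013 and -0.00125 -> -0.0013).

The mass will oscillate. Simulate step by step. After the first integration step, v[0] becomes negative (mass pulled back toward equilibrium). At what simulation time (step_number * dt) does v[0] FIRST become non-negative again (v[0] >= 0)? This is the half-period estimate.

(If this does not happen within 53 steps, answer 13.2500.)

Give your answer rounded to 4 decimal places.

Step 0: x=[7.9000] v=[0.0000]
Step 1: x=[7.8133] v=[-0.3467]
Step 2: x=[7.6494] v=[-0.6558]
Step 3: x=[7.4259] v=[-0.8939]
Step 4: x=[7.1671] v=[-1.0351]
Step 5: x=[6.9011] v=[-1.0642]
Step 6: x=[6.6566] v=[-0.9780]
Step 7: x=[6.4601] v=[-0.7859]
Step 8: x=[6.3330] v=[-0.5086]
Step 9: x=[6.2890] v=[-0.1762]
Step 10: x=[6.3328] v=[0.1752]
First v>=0 after going negative at step 10, time=2.5000

Answer: 2.5000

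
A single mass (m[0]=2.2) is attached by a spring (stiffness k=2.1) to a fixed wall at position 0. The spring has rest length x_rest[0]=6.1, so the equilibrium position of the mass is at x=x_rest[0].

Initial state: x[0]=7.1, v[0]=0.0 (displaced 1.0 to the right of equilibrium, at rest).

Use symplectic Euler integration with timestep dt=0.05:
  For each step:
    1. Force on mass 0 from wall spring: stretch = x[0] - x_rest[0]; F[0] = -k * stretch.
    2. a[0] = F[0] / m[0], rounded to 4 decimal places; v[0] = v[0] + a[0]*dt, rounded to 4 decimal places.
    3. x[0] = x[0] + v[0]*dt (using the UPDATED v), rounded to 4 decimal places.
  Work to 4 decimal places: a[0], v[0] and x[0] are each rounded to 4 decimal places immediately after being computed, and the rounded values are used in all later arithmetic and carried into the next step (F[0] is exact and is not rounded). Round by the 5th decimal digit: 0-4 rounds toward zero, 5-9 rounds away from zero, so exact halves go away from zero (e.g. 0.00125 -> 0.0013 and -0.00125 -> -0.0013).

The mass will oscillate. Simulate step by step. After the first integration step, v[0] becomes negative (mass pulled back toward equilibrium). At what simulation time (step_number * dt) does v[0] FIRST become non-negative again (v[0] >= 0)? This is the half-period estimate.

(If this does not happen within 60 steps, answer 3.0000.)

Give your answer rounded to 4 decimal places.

Answer: 3.0000

Derivation:
Step 0: x=[7.1000] v=[0.0000]
Step 1: x=[7.0976] v=[-0.0477]
Step 2: x=[7.0928] v=[-0.0953]
Step 3: x=[7.0857] v=[-0.1427]
Step 4: x=[7.0762] v=[-0.1897]
Step 5: x=[7.0644] v=[-0.2363]
Step 6: x=[7.0503] v=[-0.2823]
Step 7: x=[7.0339] v=[-0.3277]
Step 8: x=[7.0153] v=[-0.3723]
Step 9: x=[6.9945] v=[-0.4160]
Step 10: x=[6.9716] v=[-0.4587]
Step 11: x=[6.9466] v=[-0.5003]
Step 12: x=[6.9196] v=[-0.5407]
Step 13: x=[6.8906] v=[-0.5798]
Step 14: x=[6.8597] v=[-0.6175]
Step 15: x=[6.8270] v=[-0.6538]
Step 16: x=[6.7926] v=[-0.6885]
Step 17: x=[6.7565] v=[-0.7216]
Step 18: x=[6.7189] v=[-0.7529]
Step 19: x=[6.6798] v=[-0.7824]
Step 20: x=[6.6393] v=[-0.8101]
Step 21: x=[6.5975] v=[-0.8358]
Step 22: x=[6.5545] v=[-0.8595]
Step 23: x=[6.5104] v=[-0.8812]
Step 24: x=[6.4654] v=[-0.9008]
Step 25: x=[6.4195] v=[-0.9182]
Step 26: x=[6.3728] v=[-0.9335]
Step 27: x=[6.3255] v=[-0.9465]
Step 28: x=[6.2776] v=[-0.9573]
Step 29: x=[6.2293] v=[-0.9658]
Step 30: x=[6.1807] v=[-0.9720]
Step 31: x=[6.1319] v=[-0.9759]
Step 32: x=[6.0830] v=[-0.9774]
Step 33: x=[6.0342] v=[-0.9766]
Step 34: x=[5.9855] v=[-0.9735]
Step 35: x=[5.9371] v=[-0.9680]
Step 36: x=[5.8891] v=[-0.9602]
Step 37: x=[5.8416] v=[-0.9501]
Step 38: x=[5.7947] v=[-0.9378]
Step 39: x=[5.7485] v=[-0.9232]
Step 40: x=[5.7032] v=[-0.9064]
Step 41: x=[5.6588] v=[-0.8875]
Step 42: x=[5.6155] v=[-0.8664]
Step 43: x=[5.5733] v=[-0.8433]
Step 44: x=[5.5324] v=[-0.8182]
Step 45: x=[5.4928] v=[-0.7911]
Step 46: x=[5.4547] v=[-0.7621]
Step 47: x=[5.4181] v=[-0.7313]
Step 48: x=[5.3832] v=[-0.6988]
Step 49: x=[5.3500] v=[-0.6646]
Step 50: x=[5.3186] v=[-0.6288]
Step 51: x=[5.2890] v=[-0.5915]
Step 52: x=[5.2614] v=[-0.5528]
Step 53: x=[5.2358] v=[-0.5128]
Step 54: x=[5.2122] v=[-0.4716]
Step 55: x=[5.1907] v=[-0.4292]
Step 56: x=[5.1714] v=[-0.3858]
Step 57: x=[5.1543] v=[-0.3415]
Step 58: x=[5.1395] v=[-0.2964]
Step 59: x=[5.1270] v=[-0.2506]
Step 60: x=[5.1168] v=[-0.2042]
v[0] did not become non-negative within 60 steps; using fallback time=3.0000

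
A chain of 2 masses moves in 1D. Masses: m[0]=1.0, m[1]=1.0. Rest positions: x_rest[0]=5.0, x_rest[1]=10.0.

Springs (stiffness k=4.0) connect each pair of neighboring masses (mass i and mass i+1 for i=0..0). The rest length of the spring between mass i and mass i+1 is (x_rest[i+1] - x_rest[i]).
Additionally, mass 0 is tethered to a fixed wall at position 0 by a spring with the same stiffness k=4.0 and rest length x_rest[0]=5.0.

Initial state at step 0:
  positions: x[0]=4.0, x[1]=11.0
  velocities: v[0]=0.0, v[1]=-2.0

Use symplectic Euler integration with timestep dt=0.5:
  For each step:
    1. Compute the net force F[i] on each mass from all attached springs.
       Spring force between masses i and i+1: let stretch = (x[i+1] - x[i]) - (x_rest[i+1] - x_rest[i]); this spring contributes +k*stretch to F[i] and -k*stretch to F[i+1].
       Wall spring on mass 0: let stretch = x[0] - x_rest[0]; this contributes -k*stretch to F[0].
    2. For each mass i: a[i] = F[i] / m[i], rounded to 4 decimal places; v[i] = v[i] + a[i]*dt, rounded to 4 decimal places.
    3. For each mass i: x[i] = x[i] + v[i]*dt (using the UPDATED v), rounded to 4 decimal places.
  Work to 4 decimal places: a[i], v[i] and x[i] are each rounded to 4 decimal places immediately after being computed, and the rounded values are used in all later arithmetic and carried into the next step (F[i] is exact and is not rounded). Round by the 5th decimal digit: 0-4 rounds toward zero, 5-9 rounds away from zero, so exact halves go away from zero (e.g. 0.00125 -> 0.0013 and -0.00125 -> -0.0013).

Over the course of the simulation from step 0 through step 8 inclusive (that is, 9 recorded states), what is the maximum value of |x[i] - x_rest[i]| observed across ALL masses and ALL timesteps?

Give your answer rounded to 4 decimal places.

Answer: 3.0000

Derivation:
Step 0: x=[4.0000 11.0000] v=[0.0000 -2.0000]
Step 1: x=[7.0000 8.0000] v=[6.0000 -6.0000]
Step 2: x=[4.0000 9.0000] v=[-6.0000 2.0000]
Step 3: x=[2.0000 10.0000] v=[-4.0000 2.0000]
Step 4: x=[6.0000 8.0000] v=[8.0000 -4.0000]
Step 5: x=[6.0000 9.0000] v=[0.0000 2.0000]
Step 6: x=[3.0000 12.0000] v=[-6.0000 6.0000]
Step 7: x=[6.0000 11.0000] v=[6.0000 -2.0000]
Step 8: x=[8.0000 10.0000] v=[4.0000 -2.0000]
Max displacement = 3.0000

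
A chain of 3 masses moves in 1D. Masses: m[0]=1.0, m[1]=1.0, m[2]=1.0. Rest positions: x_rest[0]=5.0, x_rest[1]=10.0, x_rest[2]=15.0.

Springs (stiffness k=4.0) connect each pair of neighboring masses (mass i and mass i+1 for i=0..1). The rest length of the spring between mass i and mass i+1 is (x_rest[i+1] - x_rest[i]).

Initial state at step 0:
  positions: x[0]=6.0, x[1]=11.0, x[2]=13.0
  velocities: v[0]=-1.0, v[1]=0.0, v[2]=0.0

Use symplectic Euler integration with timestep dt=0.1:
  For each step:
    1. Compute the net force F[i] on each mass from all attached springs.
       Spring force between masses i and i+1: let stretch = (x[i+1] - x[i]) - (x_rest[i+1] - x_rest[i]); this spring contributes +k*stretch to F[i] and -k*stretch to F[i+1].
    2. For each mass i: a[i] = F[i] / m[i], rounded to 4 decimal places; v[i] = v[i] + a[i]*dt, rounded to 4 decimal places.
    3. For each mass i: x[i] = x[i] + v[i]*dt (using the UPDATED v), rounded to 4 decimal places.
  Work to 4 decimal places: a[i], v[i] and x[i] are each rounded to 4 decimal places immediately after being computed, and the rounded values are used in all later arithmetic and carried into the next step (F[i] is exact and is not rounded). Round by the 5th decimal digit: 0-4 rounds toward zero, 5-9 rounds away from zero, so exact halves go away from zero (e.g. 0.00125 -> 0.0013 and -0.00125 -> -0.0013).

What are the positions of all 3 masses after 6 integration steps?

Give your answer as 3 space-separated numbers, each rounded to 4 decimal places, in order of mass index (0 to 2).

Step 0: x=[6.0000 11.0000 13.0000] v=[-1.0000 0.0000 0.0000]
Step 1: x=[5.9000 10.8800 13.1200] v=[-1.0000 -1.2000 1.2000]
Step 2: x=[5.7992 10.6504 13.3504] v=[-1.0080 -2.2960 2.3040]
Step 3: x=[5.6925 10.3348 13.6728] v=[-1.0675 -3.1565 3.2240]
Step 4: x=[5.5714 9.9670 14.0617] v=[-1.2106 -3.6782 3.8888]
Step 5: x=[5.4262 9.5871 14.4868] v=[-1.4524 -3.7986 4.2509]
Step 6: x=[5.2474 9.2368 14.9159] v=[-1.7880 -3.5031 4.2910]

Answer: 5.2474 9.2368 14.9159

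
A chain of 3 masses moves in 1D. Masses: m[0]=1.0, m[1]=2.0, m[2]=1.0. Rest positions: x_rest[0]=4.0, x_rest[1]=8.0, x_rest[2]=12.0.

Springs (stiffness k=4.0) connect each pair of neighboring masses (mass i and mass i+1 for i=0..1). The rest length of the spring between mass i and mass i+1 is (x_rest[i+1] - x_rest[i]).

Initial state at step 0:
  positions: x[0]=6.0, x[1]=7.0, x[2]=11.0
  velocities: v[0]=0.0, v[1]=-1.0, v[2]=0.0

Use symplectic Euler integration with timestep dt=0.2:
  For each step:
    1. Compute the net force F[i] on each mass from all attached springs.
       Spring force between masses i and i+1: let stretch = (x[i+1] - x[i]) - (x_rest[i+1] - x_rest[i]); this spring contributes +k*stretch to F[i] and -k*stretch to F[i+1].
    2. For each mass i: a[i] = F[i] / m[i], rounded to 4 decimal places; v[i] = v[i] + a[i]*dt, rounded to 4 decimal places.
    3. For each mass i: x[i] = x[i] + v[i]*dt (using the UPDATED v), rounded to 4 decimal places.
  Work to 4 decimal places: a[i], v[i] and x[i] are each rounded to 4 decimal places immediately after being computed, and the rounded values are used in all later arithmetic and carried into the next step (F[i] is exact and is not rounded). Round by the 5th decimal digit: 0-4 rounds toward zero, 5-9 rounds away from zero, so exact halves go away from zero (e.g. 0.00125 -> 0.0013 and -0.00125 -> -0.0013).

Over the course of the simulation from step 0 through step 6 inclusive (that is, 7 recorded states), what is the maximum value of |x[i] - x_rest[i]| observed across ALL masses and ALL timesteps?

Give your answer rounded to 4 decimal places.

Step 0: x=[6.0000 7.0000 11.0000] v=[0.0000 -1.0000 0.0000]
Step 1: x=[5.5200 7.0400 11.0000] v=[-2.4000 0.2000 0.0000]
Step 2: x=[4.6432 7.2752 11.0064] v=[-4.3840 1.1760 0.0320]
Step 3: x=[3.5475 7.5983 11.0558] v=[-5.4784 1.6157 0.2470]
Step 4: x=[2.4599 7.8740 11.1920] v=[-5.4378 1.3784 0.6810]
Step 5: x=[1.5986 7.9820 11.4373] v=[-4.3065 0.5400 1.2266]
Step 6: x=[1.1186 7.8558 11.7698] v=[-2.3998 -0.6312 1.6624]
Max displacement = 2.8814

Answer: 2.8814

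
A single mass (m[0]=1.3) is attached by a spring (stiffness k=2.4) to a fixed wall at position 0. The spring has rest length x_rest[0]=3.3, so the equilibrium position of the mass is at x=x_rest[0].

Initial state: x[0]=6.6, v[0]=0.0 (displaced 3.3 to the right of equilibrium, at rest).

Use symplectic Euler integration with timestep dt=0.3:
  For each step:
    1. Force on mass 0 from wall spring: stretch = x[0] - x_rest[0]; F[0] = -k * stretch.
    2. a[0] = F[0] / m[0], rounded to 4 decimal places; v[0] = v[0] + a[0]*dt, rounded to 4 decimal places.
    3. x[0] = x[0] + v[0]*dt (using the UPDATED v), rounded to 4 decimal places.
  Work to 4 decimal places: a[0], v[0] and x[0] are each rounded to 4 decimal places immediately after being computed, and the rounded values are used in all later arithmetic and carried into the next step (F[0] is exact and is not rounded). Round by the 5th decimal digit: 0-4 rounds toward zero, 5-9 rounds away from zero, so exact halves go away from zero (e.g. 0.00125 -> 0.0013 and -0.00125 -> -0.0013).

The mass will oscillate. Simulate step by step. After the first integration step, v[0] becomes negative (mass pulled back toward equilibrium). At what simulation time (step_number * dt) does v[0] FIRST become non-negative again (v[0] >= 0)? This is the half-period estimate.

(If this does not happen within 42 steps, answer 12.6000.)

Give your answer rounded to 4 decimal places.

Step 0: x=[6.6000] v=[0.0000]
Step 1: x=[6.0517] v=[-1.8277]
Step 2: x=[5.0462] v=[-3.3517]
Step 3: x=[3.7506] v=[-4.3188]
Step 4: x=[2.3801] v=[-4.5684]
Step 5: x=[1.1624] v=[-4.0589]
Step 6: x=[0.2999] v=[-2.8750]
Step 7: x=[-0.0641] v=[-1.2134]
Step 8: x=[0.1308] v=[0.6498]
First v>=0 after going negative at step 8, time=2.4000

Answer: 2.4000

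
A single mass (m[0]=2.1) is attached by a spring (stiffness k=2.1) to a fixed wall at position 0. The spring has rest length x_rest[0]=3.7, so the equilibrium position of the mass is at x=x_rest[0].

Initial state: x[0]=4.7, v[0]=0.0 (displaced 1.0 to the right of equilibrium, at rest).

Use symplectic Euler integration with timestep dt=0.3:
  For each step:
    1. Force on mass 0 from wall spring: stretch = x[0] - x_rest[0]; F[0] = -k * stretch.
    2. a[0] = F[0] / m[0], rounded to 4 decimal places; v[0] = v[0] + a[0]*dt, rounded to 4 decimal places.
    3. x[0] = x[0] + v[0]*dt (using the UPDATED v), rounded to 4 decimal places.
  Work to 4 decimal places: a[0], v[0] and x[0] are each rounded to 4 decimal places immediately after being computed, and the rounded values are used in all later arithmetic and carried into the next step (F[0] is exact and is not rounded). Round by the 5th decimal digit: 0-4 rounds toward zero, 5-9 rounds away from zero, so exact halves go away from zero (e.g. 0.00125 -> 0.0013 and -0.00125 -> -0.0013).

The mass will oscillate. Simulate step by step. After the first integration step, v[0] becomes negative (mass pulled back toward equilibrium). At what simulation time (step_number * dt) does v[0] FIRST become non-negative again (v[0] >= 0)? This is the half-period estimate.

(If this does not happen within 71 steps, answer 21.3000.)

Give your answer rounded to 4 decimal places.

Answer: 3.3000

Derivation:
Step 0: x=[4.7000] v=[0.0000]
Step 1: x=[4.6100] v=[-0.3000]
Step 2: x=[4.4381] v=[-0.5730]
Step 3: x=[4.1998] v=[-0.7944]
Step 4: x=[3.9165] v=[-0.9443]
Step 5: x=[3.6137] v=[-1.0093]
Step 6: x=[3.3187] v=[-0.9834]
Step 7: x=[3.0580] v=[-0.8690]
Step 8: x=[2.8551] v=[-0.6764]
Step 9: x=[2.7282] v=[-0.4229]
Step 10: x=[2.6888] v=[-0.1314]
Step 11: x=[2.7404] v=[0.1720]
First v>=0 after going negative at step 11, time=3.3000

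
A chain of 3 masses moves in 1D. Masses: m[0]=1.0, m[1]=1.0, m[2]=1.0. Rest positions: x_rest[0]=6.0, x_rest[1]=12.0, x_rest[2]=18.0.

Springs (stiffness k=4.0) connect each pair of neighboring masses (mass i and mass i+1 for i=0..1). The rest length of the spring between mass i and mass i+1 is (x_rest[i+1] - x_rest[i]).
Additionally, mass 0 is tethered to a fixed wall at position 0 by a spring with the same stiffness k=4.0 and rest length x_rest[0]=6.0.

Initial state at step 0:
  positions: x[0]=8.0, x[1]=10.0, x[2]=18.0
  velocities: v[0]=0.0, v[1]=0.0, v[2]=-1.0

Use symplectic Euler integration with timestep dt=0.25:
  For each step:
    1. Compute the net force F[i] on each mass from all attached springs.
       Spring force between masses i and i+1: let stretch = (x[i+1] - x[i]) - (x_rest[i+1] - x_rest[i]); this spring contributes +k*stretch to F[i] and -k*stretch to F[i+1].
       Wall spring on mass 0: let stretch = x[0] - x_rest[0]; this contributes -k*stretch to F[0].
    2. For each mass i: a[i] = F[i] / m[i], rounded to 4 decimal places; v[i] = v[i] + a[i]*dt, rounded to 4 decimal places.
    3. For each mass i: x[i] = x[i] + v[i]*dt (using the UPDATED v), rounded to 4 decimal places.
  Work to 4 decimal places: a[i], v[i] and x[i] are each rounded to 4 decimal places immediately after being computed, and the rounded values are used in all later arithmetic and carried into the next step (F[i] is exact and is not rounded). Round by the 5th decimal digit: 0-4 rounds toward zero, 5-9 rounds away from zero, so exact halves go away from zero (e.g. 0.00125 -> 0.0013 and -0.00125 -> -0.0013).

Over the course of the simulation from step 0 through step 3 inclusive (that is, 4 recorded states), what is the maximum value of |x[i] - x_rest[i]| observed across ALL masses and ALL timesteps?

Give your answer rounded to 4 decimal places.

Step 0: x=[8.0000 10.0000 18.0000] v=[0.0000 0.0000 -1.0000]
Step 1: x=[6.5000 11.5000 17.2500] v=[-6.0000 6.0000 -3.0000]
Step 2: x=[4.6250 13.1875 16.5625] v=[-7.5000 6.7500 -2.7500]
Step 3: x=[3.7344 13.5781 16.5313] v=[-3.5625 1.5625 -0.1250]
Max displacement = 2.2656

Answer: 2.2656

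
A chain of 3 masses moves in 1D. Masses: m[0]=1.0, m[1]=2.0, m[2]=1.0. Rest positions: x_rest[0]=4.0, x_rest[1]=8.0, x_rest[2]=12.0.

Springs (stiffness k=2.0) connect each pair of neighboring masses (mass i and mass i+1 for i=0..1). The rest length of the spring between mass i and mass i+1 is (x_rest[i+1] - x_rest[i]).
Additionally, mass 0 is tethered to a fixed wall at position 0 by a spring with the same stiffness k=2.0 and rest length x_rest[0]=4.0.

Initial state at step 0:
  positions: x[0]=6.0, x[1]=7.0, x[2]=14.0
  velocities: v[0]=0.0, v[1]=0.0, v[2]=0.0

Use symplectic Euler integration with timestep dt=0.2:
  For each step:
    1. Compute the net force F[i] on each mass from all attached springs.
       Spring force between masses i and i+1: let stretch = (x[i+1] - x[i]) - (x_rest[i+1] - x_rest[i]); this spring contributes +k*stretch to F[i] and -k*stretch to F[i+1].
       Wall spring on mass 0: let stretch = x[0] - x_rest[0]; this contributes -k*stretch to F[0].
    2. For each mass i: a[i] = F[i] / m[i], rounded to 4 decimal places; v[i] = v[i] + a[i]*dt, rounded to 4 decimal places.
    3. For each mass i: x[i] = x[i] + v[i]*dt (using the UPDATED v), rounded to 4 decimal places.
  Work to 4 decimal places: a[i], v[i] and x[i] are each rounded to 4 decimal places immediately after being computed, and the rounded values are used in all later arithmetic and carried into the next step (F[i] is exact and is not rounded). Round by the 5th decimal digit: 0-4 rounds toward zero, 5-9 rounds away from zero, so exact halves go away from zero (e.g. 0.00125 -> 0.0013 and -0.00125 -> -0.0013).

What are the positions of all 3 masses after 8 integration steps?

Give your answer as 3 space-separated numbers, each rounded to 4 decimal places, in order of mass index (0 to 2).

Step 0: x=[6.0000 7.0000 14.0000] v=[0.0000 0.0000 0.0000]
Step 1: x=[5.6000 7.2400 13.7600] v=[-2.0000 1.2000 -1.2000]
Step 2: x=[4.8832 7.6752 13.3184] v=[-3.5840 2.1760 -2.2080]
Step 3: x=[3.9991 8.2244 12.7453] v=[-4.4205 2.7462 -2.8653]
Step 4: x=[3.1331 8.7855 12.1306] v=[-4.3300 2.8053 -3.0737]
Step 5: x=[2.4686 9.2543 11.5683] v=[-3.3223 2.3438 -2.8117]
Step 6: x=[2.1495 9.5442 11.1408] v=[-1.5955 1.4495 -2.1373]
Step 7: x=[2.2500 9.6022 10.9056] v=[0.5026 0.2899 -1.1759]
Step 8: x=[2.7587 9.4182 10.8861] v=[2.5435 -0.9199 -0.0973]

Answer: 2.7587 9.4182 10.8861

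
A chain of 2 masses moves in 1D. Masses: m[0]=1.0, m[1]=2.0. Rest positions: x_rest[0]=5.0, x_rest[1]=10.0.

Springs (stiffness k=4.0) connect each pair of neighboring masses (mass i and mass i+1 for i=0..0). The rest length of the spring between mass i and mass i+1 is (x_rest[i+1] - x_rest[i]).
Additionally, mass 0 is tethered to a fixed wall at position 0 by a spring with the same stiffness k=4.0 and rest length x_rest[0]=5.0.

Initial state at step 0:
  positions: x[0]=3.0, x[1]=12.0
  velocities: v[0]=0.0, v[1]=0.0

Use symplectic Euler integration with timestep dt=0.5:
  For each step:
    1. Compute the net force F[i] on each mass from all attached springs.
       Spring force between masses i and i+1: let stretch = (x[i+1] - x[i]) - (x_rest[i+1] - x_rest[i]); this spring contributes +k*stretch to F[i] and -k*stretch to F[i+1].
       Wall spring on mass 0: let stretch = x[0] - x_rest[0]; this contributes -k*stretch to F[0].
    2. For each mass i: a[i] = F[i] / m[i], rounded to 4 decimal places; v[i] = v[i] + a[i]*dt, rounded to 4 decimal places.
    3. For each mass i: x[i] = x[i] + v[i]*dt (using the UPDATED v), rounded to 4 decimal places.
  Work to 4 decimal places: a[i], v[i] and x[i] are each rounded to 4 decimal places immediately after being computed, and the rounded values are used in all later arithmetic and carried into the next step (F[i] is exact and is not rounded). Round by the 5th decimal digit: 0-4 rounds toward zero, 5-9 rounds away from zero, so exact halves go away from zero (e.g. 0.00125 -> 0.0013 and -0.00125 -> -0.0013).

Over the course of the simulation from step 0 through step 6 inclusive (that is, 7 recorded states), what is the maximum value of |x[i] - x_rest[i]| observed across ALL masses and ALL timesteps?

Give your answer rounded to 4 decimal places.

Answer: 4.0000

Derivation:
Step 0: x=[3.0000 12.0000] v=[0.0000 0.0000]
Step 1: x=[9.0000 10.0000] v=[12.0000 -4.0000]
Step 2: x=[7.0000 10.0000] v=[-4.0000 0.0000]
Step 3: x=[1.0000 11.0000] v=[-12.0000 2.0000]
Step 4: x=[4.0000 9.5000] v=[6.0000 -3.0000]
Step 5: x=[8.5000 7.7500] v=[9.0000 -3.5000]
Step 6: x=[3.7500 8.8750] v=[-9.5000 2.2500]
Max displacement = 4.0000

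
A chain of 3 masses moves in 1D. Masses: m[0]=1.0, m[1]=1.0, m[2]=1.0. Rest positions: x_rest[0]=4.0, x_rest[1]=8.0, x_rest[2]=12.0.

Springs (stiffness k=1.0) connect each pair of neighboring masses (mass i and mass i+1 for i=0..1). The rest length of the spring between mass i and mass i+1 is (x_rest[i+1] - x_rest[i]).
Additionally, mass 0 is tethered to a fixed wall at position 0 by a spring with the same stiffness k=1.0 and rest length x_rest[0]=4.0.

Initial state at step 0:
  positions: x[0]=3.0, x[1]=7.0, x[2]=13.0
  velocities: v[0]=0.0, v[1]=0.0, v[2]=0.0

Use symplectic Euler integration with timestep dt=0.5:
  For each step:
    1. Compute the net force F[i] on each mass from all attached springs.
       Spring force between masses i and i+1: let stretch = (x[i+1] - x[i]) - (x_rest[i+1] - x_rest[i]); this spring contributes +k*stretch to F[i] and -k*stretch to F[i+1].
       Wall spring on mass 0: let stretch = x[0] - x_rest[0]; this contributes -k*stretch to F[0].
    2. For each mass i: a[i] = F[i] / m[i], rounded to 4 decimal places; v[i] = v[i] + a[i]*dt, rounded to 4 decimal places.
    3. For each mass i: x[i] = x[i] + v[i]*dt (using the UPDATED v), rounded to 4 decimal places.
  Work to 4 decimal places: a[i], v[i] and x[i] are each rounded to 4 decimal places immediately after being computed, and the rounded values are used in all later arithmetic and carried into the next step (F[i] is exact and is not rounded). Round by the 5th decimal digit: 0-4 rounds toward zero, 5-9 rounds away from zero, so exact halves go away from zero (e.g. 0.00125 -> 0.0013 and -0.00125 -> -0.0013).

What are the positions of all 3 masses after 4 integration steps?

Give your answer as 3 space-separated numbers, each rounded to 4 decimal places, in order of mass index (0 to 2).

Answer: 5.0470 8.6798 10.8555

Derivation:
Step 0: x=[3.0000 7.0000 13.0000] v=[0.0000 0.0000 0.0000]
Step 1: x=[3.2500 7.5000 12.5000] v=[0.5000 1.0000 -1.0000]
Step 2: x=[3.7500 8.1875 11.7500] v=[1.0000 1.3750 -1.5000]
Step 3: x=[4.4219 8.6563 11.1094] v=[1.3438 0.9375 -1.2813]
Step 4: x=[5.0470 8.6798 10.8555] v=[1.2501 0.0469 -0.5079]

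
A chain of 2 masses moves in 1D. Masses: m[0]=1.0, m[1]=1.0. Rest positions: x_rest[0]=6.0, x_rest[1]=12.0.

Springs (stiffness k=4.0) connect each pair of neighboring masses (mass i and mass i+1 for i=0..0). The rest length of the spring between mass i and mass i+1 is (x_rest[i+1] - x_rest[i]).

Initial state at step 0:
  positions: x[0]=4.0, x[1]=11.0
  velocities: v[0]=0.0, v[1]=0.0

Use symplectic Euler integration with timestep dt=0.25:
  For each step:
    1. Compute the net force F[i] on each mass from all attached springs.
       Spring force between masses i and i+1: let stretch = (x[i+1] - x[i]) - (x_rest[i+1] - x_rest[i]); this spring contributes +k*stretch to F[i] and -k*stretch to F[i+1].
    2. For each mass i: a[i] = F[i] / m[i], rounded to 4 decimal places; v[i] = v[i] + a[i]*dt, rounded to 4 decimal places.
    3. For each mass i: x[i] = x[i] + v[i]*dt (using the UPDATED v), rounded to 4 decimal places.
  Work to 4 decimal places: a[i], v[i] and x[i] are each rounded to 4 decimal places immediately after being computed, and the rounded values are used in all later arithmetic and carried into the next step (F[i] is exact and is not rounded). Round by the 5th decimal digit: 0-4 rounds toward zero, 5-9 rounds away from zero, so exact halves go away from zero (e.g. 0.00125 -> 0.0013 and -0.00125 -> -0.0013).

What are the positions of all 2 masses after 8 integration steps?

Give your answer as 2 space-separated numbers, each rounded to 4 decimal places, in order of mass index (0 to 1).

Answer: 3.9709 11.0294

Derivation:
Step 0: x=[4.0000 11.0000] v=[0.0000 0.0000]
Step 1: x=[4.2500 10.7500] v=[1.0000 -1.0000]
Step 2: x=[4.6250 10.3750] v=[1.5000 -1.5000]
Step 3: x=[4.9375 10.0625] v=[1.2500 -1.2500]
Step 4: x=[5.0313 9.9688] v=[0.3750 -0.3750]
Step 5: x=[4.8594 10.1407] v=[-0.6875 0.6875]
Step 6: x=[4.5079 10.4923] v=[-1.4062 1.4062]
Step 7: x=[4.1525 10.8478] v=[-1.4218 1.4218]
Step 8: x=[3.9709 11.0294] v=[-0.7265 0.7265]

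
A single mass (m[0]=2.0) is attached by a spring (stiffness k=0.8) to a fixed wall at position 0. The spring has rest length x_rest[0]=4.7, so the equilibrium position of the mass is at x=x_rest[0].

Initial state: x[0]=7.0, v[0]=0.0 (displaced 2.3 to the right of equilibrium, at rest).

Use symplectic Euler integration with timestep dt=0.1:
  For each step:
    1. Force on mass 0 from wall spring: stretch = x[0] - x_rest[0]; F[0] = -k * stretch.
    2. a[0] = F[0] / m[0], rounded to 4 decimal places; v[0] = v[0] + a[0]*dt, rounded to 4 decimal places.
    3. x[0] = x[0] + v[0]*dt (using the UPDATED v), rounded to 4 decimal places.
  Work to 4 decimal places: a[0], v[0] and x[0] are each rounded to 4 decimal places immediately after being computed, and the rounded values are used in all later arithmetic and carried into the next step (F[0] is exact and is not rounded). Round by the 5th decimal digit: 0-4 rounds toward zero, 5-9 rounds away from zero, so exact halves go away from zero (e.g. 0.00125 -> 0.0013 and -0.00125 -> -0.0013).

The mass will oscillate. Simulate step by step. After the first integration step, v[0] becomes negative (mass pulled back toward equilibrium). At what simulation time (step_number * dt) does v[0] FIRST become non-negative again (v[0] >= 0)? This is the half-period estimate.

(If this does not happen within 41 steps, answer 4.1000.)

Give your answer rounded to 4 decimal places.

Step 0: x=[7.0000] v=[0.0000]
Step 1: x=[6.9908] v=[-0.0920]
Step 2: x=[6.9724] v=[-0.1836]
Step 3: x=[6.9450] v=[-0.2745]
Step 4: x=[6.9086] v=[-0.3643]
Step 5: x=[6.8633] v=[-0.4526]
Step 6: x=[6.8094] v=[-0.5391]
Step 7: x=[6.7471] v=[-0.6235]
Step 8: x=[6.6766] v=[-0.7054]
Step 9: x=[6.5982] v=[-0.7845]
Step 10: x=[6.5122] v=[-0.8604]
Step 11: x=[6.4189] v=[-0.9329]
Step 12: x=[6.3187] v=[-1.0017]
Step 13: x=[6.2121] v=[-1.0665]
Step 14: x=[6.0994] v=[-1.1270]
Step 15: x=[5.9811] v=[-1.1830]
Step 16: x=[5.8577] v=[-1.2342]
Step 17: x=[5.7297] v=[-1.2805]
Step 18: x=[5.5975] v=[-1.3217]
Step 19: x=[5.4617] v=[-1.3576]
Step 20: x=[5.3229] v=[-1.3881]
Step 21: x=[5.1816] v=[-1.4130]
Step 22: x=[5.0384] v=[-1.4323]
Step 23: x=[4.8938] v=[-1.4458]
Step 24: x=[4.7484] v=[-1.4536]
Step 25: x=[4.6029] v=[-1.4555]
Step 26: x=[4.4577] v=[-1.4516]
Step 27: x=[4.3135] v=[-1.4419]
Step 28: x=[4.1709] v=[-1.4264]
Step 29: x=[4.0304] v=[-1.4052]
Step 30: x=[3.8926] v=[-1.3784]
Step 31: x=[3.7580] v=[-1.3461]
Step 32: x=[3.6272] v=[-1.3084]
Step 33: x=[3.5007] v=[-1.2655]
Step 34: x=[3.3790] v=[-1.2175]
Step 35: x=[3.2625] v=[-1.1647]
Step 36: x=[3.1518] v=[-1.1072]
Step 37: x=[3.0473] v=[-1.0453]
Step 38: x=[2.9494] v=[-0.9792]
Step 39: x=[2.8585] v=[-0.9092]
Step 40: x=[2.7750] v=[-0.8355]
Step 41: x=[2.6992] v=[-0.7585]
v[0] did not become non-negative within 41 steps; using fallback time=4.1000

Answer: 4.1000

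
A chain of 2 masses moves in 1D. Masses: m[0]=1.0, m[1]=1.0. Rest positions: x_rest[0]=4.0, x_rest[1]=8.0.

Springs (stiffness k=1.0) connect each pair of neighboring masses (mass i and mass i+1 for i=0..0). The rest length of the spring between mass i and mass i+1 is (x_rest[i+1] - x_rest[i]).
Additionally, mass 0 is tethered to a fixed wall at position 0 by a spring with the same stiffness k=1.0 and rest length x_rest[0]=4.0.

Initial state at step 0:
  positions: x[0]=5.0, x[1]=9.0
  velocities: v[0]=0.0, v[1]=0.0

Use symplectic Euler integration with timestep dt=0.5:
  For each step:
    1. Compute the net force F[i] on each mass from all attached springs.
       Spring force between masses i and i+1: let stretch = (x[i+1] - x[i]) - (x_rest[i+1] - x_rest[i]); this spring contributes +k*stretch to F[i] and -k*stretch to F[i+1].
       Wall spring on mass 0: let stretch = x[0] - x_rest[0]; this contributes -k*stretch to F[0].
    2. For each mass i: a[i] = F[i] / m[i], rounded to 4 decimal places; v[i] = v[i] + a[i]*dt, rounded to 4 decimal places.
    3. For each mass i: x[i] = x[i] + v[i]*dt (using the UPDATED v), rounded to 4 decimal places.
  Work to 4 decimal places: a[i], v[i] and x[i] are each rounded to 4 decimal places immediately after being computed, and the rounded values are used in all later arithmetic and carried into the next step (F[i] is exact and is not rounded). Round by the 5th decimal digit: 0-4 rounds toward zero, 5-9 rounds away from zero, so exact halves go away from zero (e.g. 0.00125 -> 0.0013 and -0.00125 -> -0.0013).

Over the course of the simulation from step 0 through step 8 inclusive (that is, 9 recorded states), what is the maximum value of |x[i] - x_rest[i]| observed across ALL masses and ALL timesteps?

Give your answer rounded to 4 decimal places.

Step 0: x=[5.0000 9.0000] v=[0.0000 0.0000]
Step 1: x=[4.7500 9.0000] v=[-0.5000 0.0000]
Step 2: x=[4.3750 8.9375] v=[-0.7500 -0.1250]
Step 3: x=[4.0469 8.7344] v=[-0.6563 -0.4063]
Step 4: x=[3.8789 8.3594] v=[-0.3360 -0.7501]
Step 5: x=[3.8613 7.8642] v=[-0.0352 -0.9904]
Step 6: x=[3.8791 7.3683] v=[0.0356 -0.9919]
Step 7: x=[3.7994 7.0001] v=[-0.1594 -0.7365]
Step 8: x=[3.5700 6.8317] v=[-0.4588 -0.3369]
Max displacement = 1.1683

Answer: 1.1683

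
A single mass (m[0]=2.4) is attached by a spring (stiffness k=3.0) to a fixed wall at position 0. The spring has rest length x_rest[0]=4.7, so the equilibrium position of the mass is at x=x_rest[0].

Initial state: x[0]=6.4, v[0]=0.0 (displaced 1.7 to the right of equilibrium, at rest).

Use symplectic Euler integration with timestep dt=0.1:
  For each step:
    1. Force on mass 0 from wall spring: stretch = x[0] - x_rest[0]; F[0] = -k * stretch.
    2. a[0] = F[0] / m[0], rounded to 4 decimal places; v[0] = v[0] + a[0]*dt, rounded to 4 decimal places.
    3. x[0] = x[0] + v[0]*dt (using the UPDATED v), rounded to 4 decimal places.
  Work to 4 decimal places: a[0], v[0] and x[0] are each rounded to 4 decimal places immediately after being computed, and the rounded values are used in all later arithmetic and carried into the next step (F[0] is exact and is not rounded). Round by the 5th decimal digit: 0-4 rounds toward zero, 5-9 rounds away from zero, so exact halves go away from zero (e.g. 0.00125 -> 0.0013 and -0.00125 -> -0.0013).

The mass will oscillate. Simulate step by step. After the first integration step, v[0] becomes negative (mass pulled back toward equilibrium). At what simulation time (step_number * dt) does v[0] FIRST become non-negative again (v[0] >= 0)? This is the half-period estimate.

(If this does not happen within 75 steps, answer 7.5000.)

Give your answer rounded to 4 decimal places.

Step 0: x=[6.4000] v=[0.0000]
Step 1: x=[6.3788] v=[-0.2125]
Step 2: x=[6.3366] v=[-0.4224]
Step 3: x=[6.2739] v=[-0.6270]
Step 4: x=[6.1915] v=[-0.8237]
Step 5: x=[6.0905] v=[-1.0101]
Step 6: x=[5.9721] v=[-1.1839]
Step 7: x=[5.8378] v=[-1.3429]
Step 8: x=[5.6893] v=[-1.4851]
Step 9: x=[5.5284] v=[-1.6088]
Step 10: x=[5.3572] v=[-1.7124]
Step 11: x=[5.1777] v=[-1.7946]
Step 12: x=[4.9923] v=[-1.8543]
Step 13: x=[4.8032] v=[-1.8908]
Step 14: x=[4.6128] v=[-1.9037]
Step 15: x=[4.4235] v=[-1.8928]
Step 16: x=[4.2377] v=[-1.8582]
Step 17: x=[4.0577] v=[-1.8004]
Step 18: x=[3.8857] v=[-1.7201]
Step 19: x=[3.7239] v=[-1.6183]
Step 20: x=[3.5743] v=[-1.4963]
Step 21: x=[3.4387] v=[-1.3556]
Step 22: x=[3.3189] v=[-1.1979]
Step 23: x=[3.2164] v=[-1.0253]
Step 24: x=[3.1324] v=[-0.8399]
Step 25: x=[3.0680] v=[-0.6440]
Step 26: x=[3.0240] v=[-0.4400]
Step 27: x=[3.0010] v=[-0.2305]
Step 28: x=[2.9992] v=[-0.0181]
Step 29: x=[3.0187] v=[0.1945]
First v>=0 after going negative at step 29, time=2.9000

Answer: 2.9000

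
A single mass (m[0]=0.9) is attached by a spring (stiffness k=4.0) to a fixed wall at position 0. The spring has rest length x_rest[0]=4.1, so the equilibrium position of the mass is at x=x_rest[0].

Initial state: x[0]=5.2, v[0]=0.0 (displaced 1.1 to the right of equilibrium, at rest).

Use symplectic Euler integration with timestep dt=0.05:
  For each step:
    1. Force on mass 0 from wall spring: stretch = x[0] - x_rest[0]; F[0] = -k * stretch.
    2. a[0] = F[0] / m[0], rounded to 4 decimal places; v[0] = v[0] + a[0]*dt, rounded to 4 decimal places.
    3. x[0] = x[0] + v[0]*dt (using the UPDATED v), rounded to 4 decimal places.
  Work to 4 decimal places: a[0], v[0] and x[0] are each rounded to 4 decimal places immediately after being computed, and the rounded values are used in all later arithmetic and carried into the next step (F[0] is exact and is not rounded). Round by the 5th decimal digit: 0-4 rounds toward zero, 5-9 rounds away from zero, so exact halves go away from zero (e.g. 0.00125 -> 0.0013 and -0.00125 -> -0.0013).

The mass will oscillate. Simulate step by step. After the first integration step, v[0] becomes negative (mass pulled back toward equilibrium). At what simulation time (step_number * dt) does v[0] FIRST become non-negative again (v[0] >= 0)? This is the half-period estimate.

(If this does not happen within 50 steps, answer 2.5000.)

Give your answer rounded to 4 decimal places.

Step 0: x=[5.2000] v=[0.0000]
Step 1: x=[5.1878] v=[-0.2444]
Step 2: x=[5.1635] v=[-0.4861]
Step 3: x=[5.1274] v=[-0.7224]
Step 4: x=[5.0799] v=[-0.9507]
Step 5: x=[5.0215] v=[-1.1685]
Step 6: x=[4.9528] v=[-1.3733]
Step 7: x=[4.8747] v=[-1.5628]
Step 8: x=[4.7880] v=[-1.7350]
Step 9: x=[4.6936] v=[-1.8879]
Step 10: x=[4.5926] v=[-2.0198]
Step 11: x=[4.4861] v=[-2.1293]
Step 12: x=[4.3753] v=[-2.2151]
Step 13: x=[4.2615] v=[-2.2763]
Step 14: x=[4.1459] v=[-2.3122]
Step 15: x=[4.0298] v=[-2.3224]
Step 16: x=[3.9145] v=[-2.3068]
Step 17: x=[3.8012] v=[-2.2656]
Step 18: x=[3.6912] v=[-2.1992]
Step 19: x=[3.5858] v=[-2.1084]
Step 20: x=[3.4861] v=[-1.9941]
Step 21: x=[3.3932] v=[-1.8577]
Step 22: x=[3.3082] v=[-1.7006]
Step 23: x=[3.2320] v=[-1.5246]
Step 24: x=[3.1654] v=[-1.3317]
Step 25: x=[3.1092] v=[-1.1240]
Step 26: x=[3.0640] v=[-0.9038]
Step 27: x=[3.0303] v=[-0.6736]
Step 28: x=[3.0085] v=[-0.4359]
Step 29: x=[2.9988] v=[-0.1933]
Step 30: x=[3.0014] v=[0.0514]
First v>=0 after going negative at step 30, time=1.5000

Answer: 1.5000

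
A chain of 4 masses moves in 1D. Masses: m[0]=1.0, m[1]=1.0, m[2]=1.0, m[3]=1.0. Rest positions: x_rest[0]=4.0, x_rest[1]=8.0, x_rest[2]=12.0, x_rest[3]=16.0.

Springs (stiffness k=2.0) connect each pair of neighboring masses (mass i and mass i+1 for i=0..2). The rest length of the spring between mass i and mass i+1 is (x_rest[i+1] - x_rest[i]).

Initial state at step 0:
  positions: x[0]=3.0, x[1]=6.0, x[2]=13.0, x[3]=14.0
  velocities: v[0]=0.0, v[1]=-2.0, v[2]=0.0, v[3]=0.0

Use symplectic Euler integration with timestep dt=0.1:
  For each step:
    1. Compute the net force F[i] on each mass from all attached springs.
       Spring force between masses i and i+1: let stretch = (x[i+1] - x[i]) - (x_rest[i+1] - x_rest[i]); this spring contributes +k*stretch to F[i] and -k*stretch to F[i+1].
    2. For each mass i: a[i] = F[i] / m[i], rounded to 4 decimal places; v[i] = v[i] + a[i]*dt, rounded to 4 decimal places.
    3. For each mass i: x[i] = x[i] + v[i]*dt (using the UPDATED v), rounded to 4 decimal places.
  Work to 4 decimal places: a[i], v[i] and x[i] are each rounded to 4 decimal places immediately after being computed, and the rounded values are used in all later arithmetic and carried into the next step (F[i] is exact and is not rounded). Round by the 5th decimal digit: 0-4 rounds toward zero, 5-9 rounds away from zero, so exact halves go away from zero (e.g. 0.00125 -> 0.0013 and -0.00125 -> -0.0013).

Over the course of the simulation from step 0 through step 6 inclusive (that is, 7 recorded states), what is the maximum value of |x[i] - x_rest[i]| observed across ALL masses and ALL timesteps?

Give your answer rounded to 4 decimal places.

Step 0: x=[3.0000 6.0000 13.0000 14.0000] v=[0.0000 -2.0000 0.0000 0.0000]
Step 1: x=[2.9800 5.8800 12.8800 14.0600] v=[-0.2000 -1.2000 -1.2000 0.6000]
Step 2: x=[2.9380 5.8420 12.6436 14.1764] v=[-0.4200 -0.3800 -2.3640 1.1640]
Step 3: x=[2.8741 5.8820 12.3018 14.3421] v=[-0.6392 0.3995 -3.4178 1.6574]
Step 4: x=[2.7903 5.9902 11.8724 14.5470] v=[-0.8376 1.0819 -4.2937 2.0493]
Step 5: x=[2.6905 6.1520 11.3789 14.7784] v=[-0.9976 1.6184 -4.9352 2.3144]
Step 6: x=[2.5800 6.3492 10.8488 15.0219] v=[-1.1053 1.9715 -5.3007 2.4345]
Max displacement = 2.1580

Answer: 2.1580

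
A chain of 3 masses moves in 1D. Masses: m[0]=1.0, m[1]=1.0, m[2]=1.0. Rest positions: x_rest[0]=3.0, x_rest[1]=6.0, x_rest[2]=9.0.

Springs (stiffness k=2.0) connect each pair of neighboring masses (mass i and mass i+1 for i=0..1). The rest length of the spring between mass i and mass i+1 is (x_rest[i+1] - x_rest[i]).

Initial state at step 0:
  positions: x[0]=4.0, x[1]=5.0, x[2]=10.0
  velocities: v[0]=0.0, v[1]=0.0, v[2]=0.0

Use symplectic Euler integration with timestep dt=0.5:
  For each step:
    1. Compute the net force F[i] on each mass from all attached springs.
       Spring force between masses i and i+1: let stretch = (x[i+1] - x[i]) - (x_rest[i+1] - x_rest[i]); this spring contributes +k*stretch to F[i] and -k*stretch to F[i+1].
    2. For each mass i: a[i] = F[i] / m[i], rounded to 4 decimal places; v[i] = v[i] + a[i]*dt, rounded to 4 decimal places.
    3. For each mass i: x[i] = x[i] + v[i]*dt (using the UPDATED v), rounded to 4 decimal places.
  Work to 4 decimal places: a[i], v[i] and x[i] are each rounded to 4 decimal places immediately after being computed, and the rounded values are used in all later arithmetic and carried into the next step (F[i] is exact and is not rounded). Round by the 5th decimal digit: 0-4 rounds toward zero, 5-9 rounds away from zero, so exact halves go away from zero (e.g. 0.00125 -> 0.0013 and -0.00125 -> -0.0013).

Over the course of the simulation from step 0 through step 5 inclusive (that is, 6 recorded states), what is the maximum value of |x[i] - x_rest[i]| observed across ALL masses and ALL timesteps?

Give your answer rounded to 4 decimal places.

Answer: 2.0000

Derivation:
Step 0: x=[4.0000 5.0000 10.0000] v=[0.0000 0.0000 0.0000]
Step 1: x=[3.0000 7.0000 9.0000] v=[-2.0000 4.0000 -2.0000]
Step 2: x=[2.5000 8.0000 8.5000] v=[-1.0000 2.0000 -1.0000]
Step 3: x=[3.2500 6.5000 9.2500] v=[1.5000 -3.0000 1.5000]
Step 4: x=[4.1250 4.7500 10.1250] v=[1.7500 -3.5000 1.7500]
Step 5: x=[3.8125 5.3750 9.8125] v=[-0.6250 1.2500 -0.6250]
Max displacement = 2.0000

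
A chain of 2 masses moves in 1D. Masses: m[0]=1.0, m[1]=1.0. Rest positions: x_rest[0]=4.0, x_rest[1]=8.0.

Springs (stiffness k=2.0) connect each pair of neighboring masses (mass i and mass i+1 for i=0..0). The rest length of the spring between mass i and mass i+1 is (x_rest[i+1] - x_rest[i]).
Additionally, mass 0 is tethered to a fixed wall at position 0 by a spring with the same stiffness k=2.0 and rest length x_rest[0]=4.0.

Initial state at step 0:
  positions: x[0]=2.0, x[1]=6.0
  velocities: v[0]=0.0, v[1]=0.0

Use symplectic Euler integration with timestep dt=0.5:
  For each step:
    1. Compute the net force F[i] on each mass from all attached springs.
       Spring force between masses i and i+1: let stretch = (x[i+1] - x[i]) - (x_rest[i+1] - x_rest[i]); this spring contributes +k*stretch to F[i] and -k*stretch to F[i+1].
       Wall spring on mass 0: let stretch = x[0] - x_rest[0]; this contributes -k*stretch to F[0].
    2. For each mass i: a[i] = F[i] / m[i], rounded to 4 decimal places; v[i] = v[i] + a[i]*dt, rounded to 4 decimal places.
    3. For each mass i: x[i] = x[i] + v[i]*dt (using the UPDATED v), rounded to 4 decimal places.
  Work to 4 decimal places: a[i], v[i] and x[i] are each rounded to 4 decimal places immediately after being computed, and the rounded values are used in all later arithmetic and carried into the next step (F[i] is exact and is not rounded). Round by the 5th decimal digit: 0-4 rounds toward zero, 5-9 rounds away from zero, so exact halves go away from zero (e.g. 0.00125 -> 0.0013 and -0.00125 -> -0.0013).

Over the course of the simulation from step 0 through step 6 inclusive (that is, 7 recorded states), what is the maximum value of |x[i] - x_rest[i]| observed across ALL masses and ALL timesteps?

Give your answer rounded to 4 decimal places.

Step 0: x=[2.0000 6.0000] v=[0.0000 0.0000]
Step 1: x=[3.0000 6.0000] v=[2.0000 0.0000]
Step 2: x=[4.0000 6.5000] v=[2.0000 1.0000]
Step 3: x=[4.2500 7.7500] v=[0.5000 2.5000]
Step 4: x=[4.1250 9.2500] v=[-0.2500 3.0000]
Step 5: x=[4.5000 10.1875] v=[0.7500 1.8750]
Step 6: x=[5.4688 10.2813] v=[1.9375 0.1875]
Max displacement = 2.2813

Answer: 2.2813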